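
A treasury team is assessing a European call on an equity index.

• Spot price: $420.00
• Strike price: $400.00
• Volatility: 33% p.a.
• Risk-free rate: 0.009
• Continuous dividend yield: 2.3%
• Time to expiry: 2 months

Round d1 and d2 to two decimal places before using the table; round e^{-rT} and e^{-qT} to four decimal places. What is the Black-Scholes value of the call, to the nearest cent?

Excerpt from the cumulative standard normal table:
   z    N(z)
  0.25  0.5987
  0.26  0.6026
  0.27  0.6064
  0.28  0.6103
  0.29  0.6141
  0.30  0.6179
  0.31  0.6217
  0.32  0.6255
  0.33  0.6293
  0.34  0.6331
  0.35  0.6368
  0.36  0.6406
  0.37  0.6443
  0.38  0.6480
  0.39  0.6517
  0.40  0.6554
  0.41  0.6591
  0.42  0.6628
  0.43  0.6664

$32.02

σ√T = 0.33·√0.1667 = 0.1347
d₁ = [ln(420/400) + (0.009 − 0.023 + ½·0.33²)·0.1667] / (σ√T) = (0.0488 + 0.0067) / 0.1347 = 0.4122 → 0.41
d₂ = 0.4122 − 0.1347 = 0.2775 → 0.28
e^(−qT) = e^(−0.023·0.1667) = 0.9962;  e^(−rT) = e^(−0.009·0.1667) = 0.9985
N(d₁) = N(0.41) = 0.6591;  N(d₂) = N(0.28) = 0.6103
C = 420·0.9962·0.6591 − 400·0.9985·0.6103 = 275.7701 − 243.7538 = 32.0163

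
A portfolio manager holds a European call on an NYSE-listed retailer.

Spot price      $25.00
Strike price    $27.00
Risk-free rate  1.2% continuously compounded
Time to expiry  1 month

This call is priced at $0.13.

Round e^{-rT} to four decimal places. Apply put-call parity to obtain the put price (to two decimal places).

$2.10

exp(−rT) = exp(−0.012·0.08333) = 0.9990
Put-call parity: C − P = S − K·e^(−rT) = 25 − 27·0.9990 = 25 − 26.9730 = -1.9730
P = C − (C − P) = 0.13 − (-1.9730) = 2.1030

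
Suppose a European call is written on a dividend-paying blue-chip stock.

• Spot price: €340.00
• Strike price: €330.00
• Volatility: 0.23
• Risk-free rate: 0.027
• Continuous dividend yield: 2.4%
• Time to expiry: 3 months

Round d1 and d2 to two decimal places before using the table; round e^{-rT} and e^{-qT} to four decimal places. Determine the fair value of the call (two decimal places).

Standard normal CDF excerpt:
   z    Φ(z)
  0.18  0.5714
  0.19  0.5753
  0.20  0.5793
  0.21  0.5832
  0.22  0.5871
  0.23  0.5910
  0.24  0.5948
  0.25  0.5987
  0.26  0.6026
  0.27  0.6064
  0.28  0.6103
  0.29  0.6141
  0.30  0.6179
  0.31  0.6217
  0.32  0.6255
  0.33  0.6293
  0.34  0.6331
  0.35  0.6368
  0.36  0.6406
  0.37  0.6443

€20.23

σ√T = 0.23·√0.25 = 0.1150
d₁ = [ln(340/330) + (0.027 − 0.024 + ½·0.23²)·0.25] / (σ√T) = (0.0299 + 0.0074) / 0.1150 = 0.3236 ≈ 0.32
d₂ = 0.3236 − 0.1150 = 0.2086 ≈ 0.21
e^(−qT) = e^(−0.024·0.25) = 0.9940;  e^(−rT) = e^(−0.027·0.25) = 0.9933
N(d₁) = N(0.32) = 0.6255;  N(d₂) = N(0.21) = 0.5832
C = 340·0.9940·0.6255 − 330·0.9933·0.5832 = 211.3940 − 191.1665 = 20.2274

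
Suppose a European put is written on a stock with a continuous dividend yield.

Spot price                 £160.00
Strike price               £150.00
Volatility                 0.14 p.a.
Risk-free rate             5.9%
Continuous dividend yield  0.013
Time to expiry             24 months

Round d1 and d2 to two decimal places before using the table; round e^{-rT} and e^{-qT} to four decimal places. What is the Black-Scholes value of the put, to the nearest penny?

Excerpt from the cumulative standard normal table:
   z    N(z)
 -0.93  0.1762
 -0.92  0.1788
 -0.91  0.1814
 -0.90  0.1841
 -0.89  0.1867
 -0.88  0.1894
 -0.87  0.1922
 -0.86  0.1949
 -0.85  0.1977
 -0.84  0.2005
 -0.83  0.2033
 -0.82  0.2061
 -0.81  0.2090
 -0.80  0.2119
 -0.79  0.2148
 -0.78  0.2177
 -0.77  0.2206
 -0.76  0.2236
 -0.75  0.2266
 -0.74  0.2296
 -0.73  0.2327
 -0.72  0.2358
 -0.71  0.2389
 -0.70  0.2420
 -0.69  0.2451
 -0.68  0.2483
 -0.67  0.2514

σ√T = 0.14·√2 = 0.1980
d₁ = [ln(160/150) + (0.059 − 0.013 + ½·0.14²)·2] / (σ√T) = (0.0645 + 0.1116) / 0.1980 = 0.8896 which rounds to 0.89
d₂ = 0.8896 − 0.1980 = 0.6916 which rounds to 0.69
exp(−qT) = exp(−0.013·2) = 0.9743;  exp(−rT) = exp(−0.059·2) = 0.8887
N(−d₂) = N(-0.69) = 0.2451;  N(−d₁) = N(-0.89) = 0.1867
P = 150·0.8887·0.2451 − 160·0.9743·0.1867 = 32.6731 − 29.1043 = 3.5688

£3.57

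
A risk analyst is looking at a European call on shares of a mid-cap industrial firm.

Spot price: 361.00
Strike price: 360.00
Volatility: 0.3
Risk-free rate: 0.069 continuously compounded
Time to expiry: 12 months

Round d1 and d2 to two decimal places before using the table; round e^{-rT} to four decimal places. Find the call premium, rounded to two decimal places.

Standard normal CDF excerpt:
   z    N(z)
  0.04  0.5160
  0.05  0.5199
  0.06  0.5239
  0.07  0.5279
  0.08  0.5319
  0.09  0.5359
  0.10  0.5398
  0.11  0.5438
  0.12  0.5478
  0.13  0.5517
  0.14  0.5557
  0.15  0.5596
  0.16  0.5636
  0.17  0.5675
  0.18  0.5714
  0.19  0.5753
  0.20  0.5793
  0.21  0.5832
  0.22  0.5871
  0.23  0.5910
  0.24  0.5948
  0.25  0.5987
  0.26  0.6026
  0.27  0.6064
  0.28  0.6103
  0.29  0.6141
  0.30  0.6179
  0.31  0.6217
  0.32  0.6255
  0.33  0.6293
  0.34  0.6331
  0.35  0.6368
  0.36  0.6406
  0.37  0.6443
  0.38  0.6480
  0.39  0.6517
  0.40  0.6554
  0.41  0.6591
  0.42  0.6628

σ√T = 0.3·√1 = 0.3000
d₁ = [ln(361/360) + (0.069 + ½·0.3²)·1] / (σ√T) = (0.0028 + 0.1140) / 0.3000 = 0.3892 ≈ 0.39
d₂ = 0.3892 − 0.3000 = 0.0892 ≈ 0.09
exp(−rT) = exp(−0.069·1) = 0.9333
N(d₁) = N(0.39) = 0.6517;  N(d₂) = N(0.09) = 0.5359
C = 361·0.6517 − 360·0.9333·0.5359 = 235.2637 − 180.0560 = 55.2077

55.21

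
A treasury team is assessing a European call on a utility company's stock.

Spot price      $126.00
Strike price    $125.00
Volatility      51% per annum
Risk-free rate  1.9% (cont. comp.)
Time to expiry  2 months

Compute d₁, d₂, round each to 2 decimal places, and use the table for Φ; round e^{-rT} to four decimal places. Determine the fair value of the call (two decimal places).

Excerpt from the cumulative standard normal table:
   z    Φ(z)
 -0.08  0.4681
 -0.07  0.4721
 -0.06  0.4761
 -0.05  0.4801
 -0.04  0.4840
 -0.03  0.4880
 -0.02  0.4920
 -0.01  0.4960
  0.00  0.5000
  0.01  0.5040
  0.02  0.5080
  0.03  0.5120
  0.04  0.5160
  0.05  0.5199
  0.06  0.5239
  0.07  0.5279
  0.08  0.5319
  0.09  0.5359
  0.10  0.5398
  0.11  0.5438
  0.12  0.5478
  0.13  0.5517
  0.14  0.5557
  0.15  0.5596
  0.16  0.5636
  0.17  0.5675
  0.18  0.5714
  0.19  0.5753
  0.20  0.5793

σ√T = 0.51 × 0.4082 = 0.2082
d₁ = [ln(126/125) + (0.019 + 0.51²/2)·0.1667] / 0.2082 = [0.0080 + 0.0248] / 0.2082 = 0.1576 → 0.16
d₂ = d₁ − σ√T = 0.1576 − 0.2082 = -0.0506 → -0.05
e^(−rT) = e^(−0.019·0.1667) = 0.9968
C = 126·N(0.16) − 125·0.9968·N(-0.05) = 126·0.5636 − 125·0.9968·0.4801 = 71.0136 − 59.8205 = 11.1931

$11.19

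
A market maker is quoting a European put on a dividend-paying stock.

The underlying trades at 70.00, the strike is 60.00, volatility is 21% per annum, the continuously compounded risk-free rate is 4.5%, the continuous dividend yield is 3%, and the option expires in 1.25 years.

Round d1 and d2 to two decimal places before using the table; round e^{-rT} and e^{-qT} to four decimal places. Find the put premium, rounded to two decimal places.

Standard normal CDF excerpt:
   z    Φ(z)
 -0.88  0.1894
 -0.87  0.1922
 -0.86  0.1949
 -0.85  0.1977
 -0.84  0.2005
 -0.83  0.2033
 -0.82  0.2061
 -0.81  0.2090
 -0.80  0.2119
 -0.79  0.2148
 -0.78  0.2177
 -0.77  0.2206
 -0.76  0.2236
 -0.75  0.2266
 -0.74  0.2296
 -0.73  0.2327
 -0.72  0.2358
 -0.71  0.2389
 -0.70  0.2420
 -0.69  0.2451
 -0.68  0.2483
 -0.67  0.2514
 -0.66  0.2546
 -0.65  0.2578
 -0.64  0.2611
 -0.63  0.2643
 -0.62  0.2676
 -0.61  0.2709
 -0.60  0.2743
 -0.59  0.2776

σ√T = 0.21·√1.25 = 0.2348
d₁ = [ln(70/60) + (0.045 − 0.03 + 0.21²/2)·1.25] / 0.2348 = [0.1542 + 0.0463] / 0.2348 = 0.8538 ⇒ 0.85
d₂ = d₁ − σ√T = 0.8538 − 0.2348 = 0.6190 ⇒ 0.62
exp(−qT) = exp(−0.03·1.25) = 0.9632;  exp(−rT) = exp(−0.045·1.25) = 0.9453
N(−d₂) = N(-0.62) = 0.2676;  N(−d₁) = N(-0.85) = 0.1977
P = 60·0.9453·0.2676 − 70·0.9632·0.1977 = 15.1777 − 13.3297 = 1.8480

1.85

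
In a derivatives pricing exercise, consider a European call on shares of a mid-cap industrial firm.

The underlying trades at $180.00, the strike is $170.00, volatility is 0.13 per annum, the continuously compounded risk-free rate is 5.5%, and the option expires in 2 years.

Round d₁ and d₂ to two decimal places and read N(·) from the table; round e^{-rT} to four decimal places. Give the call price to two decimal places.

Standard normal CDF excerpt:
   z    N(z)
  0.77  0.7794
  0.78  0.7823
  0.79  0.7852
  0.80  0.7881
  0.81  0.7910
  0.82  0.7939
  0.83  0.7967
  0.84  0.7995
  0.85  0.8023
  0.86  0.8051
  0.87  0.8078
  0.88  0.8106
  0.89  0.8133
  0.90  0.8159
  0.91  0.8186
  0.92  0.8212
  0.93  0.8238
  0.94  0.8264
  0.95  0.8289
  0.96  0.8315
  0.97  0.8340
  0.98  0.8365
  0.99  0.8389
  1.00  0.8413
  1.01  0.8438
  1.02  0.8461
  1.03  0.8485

σ√T = 0.13·√2 = 0.1838
d₁ = [ln(180/170) + (0.055 + ½·0.13²)·2] / (σ√T) = (0.0572 + 0.1269) / 0.1838 = 1.0011 ⇒ 1.00
d₂ = 1.0011 − 0.1838 = 0.8173 ⇒ 0.82
exp(−rT) = exp(−0.055·2) = 0.8958
C = 180·N(1.00) − 170·0.8958·N(0.82) = 180·0.8413 − 170·0.8958·0.7939 = 151.4340 − 120.8999 = 30.5341

$30.53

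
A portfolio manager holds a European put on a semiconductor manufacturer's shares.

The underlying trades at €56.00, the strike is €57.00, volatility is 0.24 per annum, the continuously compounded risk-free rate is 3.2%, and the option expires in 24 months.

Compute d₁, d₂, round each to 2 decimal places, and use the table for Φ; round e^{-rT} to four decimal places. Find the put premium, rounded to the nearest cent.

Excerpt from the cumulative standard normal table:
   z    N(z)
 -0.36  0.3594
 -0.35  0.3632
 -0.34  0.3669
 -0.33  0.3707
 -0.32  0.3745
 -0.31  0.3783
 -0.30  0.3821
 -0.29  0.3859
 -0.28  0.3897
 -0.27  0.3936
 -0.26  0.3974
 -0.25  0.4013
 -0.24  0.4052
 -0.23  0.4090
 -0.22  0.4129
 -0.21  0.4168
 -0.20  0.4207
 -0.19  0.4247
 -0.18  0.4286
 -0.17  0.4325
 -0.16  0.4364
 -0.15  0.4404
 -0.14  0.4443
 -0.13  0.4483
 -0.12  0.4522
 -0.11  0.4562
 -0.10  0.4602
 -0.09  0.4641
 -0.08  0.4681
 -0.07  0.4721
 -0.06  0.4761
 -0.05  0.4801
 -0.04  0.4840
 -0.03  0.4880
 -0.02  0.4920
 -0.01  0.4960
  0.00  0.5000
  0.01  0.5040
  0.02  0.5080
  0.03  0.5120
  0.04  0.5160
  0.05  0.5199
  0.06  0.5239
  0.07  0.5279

€6.19

σ√T = 0.24·√2 = 0.3394
ln(S/K) + (r + σ²/2)T = ln(56/57) + (0.032 + 0.24²/2)·2 = -0.0177 + 0.1216 = 0.1039
d₁ = 0.1039 / 0.3394 = 0.3061 → 0.31
d₂ = d₁ − σ√T = 0.3061 − 0.3394 = -0.0333 → -0.03
e^(−rT) = e^(−0.032·2) = 0.9380
N(−d₂) = N(0.03) = 0.5120;  N(−d₁) = N(-0.31) = 0.3783
P = 57·0.9380·0.5120 − 56·0.3783 = 27.3746 − 21.1848 = 6.1898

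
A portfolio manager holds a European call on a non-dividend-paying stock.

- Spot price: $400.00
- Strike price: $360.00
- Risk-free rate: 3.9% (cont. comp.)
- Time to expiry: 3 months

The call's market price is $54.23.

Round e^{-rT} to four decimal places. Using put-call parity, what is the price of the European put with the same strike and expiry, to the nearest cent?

$10.74

exp(−rT) = exp(−0.039·0.25) = 0.9903
Put-call parity: C − P = S − K·e^(−rT) = 400 − 360·0.9903 = 400 − 356.5080 = 43.4920
P = C − (C − P) = 54.23 − (43.4920) = 10.7380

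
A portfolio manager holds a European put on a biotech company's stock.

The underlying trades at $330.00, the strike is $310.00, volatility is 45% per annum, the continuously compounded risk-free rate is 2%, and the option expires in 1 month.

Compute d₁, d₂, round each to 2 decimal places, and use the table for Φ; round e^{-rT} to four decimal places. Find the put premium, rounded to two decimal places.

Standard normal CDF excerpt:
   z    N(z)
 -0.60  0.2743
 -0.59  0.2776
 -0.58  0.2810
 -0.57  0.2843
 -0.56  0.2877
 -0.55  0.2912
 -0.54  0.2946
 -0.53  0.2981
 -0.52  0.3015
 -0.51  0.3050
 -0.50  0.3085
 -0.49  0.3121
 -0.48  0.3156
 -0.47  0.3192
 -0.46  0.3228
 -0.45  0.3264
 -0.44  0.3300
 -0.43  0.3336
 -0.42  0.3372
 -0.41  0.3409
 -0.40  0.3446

$8.30

T = 0.08333;  σ√T = 0.1299
d₁ = [ln(330/310) + (0.02 + 0.45²/2)·0.08333] / 0.1299 = [0.0625 + 0.0101] / 0.1299 = 0.5591 ≈ 0.56
d₂ = d₁ − σ√T = 0.5591 − 0.1299 = 0.4292 ≈ 0.43
exp(−rT) = exp(−0.02·0.08333) = 0.9983
N(−d₂) = N(-0.43) = 0.3336;  N(−d₁) = N(-0.56) = 0.2877
P = 310·0.9983·0.3336 − 330·0.2877 = 103.2402 − 94.9410 = 8.2992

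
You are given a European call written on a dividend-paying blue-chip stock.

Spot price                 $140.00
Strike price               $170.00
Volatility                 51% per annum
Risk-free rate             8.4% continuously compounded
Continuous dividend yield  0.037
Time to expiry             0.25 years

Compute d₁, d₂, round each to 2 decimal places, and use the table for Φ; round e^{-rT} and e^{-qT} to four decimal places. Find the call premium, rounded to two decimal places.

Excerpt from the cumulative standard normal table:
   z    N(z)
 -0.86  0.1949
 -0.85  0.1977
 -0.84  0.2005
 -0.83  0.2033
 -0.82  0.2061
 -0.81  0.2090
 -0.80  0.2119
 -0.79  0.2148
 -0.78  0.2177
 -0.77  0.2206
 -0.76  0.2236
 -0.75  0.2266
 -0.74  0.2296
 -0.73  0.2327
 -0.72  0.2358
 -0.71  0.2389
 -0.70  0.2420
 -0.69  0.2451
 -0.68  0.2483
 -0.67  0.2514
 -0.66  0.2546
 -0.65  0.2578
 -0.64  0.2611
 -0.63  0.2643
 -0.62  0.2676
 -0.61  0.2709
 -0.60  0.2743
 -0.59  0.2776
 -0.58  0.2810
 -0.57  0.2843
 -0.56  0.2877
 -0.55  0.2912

$5.13

σ√T = 0.51·√0.25 = 0.2550
d₁ = [ln(140/170) + (0.084 − 0.037 + 0.51²/2)·0.25] / 0.2550 = [-0.1942 + 0.0443] / 0.2550 = -0.5878 ⇒ -0.59
d₂ = d₁ − σ√T = -0.5878 − 0.2550 = -0.8428 ⇒ -0.84
exp(−qT) = exp(−0.037·0.25) = 0.9908;  exp(−rT) = exp(−0.084·0.25) = 0.9792
C = 140·0.9908·N(-0.59) − 170·0.9792·N(-0.84) = 140·0.9908·0.2776 − 170·0.9792·0.2005 = 38.5065 − 33.3760 = 5.1304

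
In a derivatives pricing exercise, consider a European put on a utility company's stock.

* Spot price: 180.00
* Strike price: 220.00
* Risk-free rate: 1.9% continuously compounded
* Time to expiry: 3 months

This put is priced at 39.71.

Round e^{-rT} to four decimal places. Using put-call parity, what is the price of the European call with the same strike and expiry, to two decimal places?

exp(−rT) = exp(−0.019·0.25) = 0.9953
Put-call parity: C − P = S − K·e^(−rT) = 180 − 220·0.9953 = 180 − 218.9660 = -38.9660
C = P + (C − P) = 39.71 + (-38.9660) = 0.7440

0.74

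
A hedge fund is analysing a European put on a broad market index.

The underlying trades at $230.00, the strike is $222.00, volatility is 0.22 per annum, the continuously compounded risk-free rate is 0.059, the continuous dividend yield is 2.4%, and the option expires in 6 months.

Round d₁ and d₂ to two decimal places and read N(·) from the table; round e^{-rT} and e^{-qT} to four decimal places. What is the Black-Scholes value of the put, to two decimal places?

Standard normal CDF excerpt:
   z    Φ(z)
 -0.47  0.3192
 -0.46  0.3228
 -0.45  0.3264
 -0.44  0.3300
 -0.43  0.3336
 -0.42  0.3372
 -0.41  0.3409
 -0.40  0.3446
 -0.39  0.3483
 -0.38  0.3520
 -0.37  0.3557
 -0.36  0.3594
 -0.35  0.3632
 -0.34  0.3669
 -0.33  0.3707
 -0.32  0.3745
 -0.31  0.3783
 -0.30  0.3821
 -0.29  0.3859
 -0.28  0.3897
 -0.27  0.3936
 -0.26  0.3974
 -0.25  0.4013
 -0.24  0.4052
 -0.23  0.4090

σ√T = 0.22·√0.5 = 0.1556
d₁ = [ln(230/222) + (0.059 − 0.024 + ½·0.22²)·0.5] / (σ√T) = (0.0354 + 0.0296) / 0.1556 = 0.4178 which rounds to 0.42
d₂ = 0.4178 − 0.1556 = 0.2623 which rounds to 0.26
e^(−qT) = e^(−0.024·0.5) = 0.9881;  e^(−rT) = e^(−0.059·0.5) = 0.9709
P = 222·0.9709·N(-0.26) − 230·0.9881·N(-0.42) = 222·0.9709·0.3974 − 230·0.9881·0.3372 = 85.6555 − 76.6331 = 9.0224

$9.02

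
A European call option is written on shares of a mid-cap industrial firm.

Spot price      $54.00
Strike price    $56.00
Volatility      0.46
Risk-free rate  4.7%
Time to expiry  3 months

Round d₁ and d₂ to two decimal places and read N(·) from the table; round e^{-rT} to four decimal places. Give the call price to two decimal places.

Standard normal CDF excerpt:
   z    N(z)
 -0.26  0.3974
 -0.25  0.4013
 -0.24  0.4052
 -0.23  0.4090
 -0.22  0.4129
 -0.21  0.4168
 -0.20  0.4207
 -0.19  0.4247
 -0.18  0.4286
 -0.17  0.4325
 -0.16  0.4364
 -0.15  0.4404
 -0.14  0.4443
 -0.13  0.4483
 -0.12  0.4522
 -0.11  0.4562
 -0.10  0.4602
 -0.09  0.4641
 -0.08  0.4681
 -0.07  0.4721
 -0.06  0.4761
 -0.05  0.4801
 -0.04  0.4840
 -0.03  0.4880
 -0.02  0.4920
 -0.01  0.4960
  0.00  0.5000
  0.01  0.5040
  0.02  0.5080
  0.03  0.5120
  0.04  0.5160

$4.36

σ√T = 0.46·√0.25 = 0.2300
d₁ = [ln(54/56) + (0.047 + 0.46²/2)·0.25] / 0.2300 = [-0.0364 + 0.0382] / 0.2300 = 0.0080 → 0.01
d₂ = d₁ − σ√T = 0.0080 − 0.2300 = -0.2220 → -0.22
e^(−rT) = e^(−0.047·0.25) = 0.9883
N(d₁) = N(0.01) = 0.5040;  N(d₂) = N(-0.22) = 0.4129
C = 54·0.5040 − 56·0.9883·0.4129 = 27.2160 − 22.8519 = 4.3641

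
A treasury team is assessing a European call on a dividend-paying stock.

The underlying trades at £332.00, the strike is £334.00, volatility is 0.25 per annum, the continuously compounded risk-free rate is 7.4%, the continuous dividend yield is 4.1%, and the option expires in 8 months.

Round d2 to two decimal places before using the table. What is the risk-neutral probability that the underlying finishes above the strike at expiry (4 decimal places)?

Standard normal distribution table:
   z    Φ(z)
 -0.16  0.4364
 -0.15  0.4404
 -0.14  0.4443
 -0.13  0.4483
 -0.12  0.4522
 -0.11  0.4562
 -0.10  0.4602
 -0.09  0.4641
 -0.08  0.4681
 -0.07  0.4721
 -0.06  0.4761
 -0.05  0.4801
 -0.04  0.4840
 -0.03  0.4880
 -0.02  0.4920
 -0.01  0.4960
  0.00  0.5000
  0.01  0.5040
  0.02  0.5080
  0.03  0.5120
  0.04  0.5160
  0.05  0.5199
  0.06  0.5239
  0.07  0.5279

σ√T = 0.25 × 0.8165 = 0.2041
d₁ = [ln(332/334) + (0.074 − 0.041 + 0.25²/2)·0.6667] / 0.2041 = [-0.0060 + 0.0428] / 0.2041 = 0.1804 ≈ 0.18
d₂ = d₁ − σ√T = 0.1804 − 0.2041 = -0.0237 ≈ -0.02
Pr(exercise) under Q = N(d₂) = 0.4920

0.4920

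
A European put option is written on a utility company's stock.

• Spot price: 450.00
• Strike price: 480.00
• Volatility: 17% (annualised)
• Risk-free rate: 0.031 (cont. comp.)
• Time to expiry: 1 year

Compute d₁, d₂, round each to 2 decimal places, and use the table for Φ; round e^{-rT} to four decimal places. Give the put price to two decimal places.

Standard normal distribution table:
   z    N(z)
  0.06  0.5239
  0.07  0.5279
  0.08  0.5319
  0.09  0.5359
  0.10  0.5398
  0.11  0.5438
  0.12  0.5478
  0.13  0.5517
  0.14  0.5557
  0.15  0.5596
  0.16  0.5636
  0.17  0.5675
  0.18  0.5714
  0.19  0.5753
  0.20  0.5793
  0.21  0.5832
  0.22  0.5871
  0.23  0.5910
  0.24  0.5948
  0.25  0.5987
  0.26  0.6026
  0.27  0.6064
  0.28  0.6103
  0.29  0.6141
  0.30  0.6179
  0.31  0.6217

σ√T = 0.17 × 1.0000 = 0.1700
d₁ = [ln(450/480) + (0.031 + 0.17²/2)·1] / 0.1700 = [-0.0645 + 0.0455] / 0.1700 = -0.1123 which rounds to -0.11
d₂ = d₁ − σ√T = -0.1123 − 0.1700 = -0.2823 which rounds to -0.28
e^(−rT) = e^(−0.031·1) = 0.9695
P = 480·0.9695·N(0.28) − 450·N(0.11) = 480·0.9695·0.6103 − 450·0.5438 = 284.0092 − 244.7100 = 39.2992

39.30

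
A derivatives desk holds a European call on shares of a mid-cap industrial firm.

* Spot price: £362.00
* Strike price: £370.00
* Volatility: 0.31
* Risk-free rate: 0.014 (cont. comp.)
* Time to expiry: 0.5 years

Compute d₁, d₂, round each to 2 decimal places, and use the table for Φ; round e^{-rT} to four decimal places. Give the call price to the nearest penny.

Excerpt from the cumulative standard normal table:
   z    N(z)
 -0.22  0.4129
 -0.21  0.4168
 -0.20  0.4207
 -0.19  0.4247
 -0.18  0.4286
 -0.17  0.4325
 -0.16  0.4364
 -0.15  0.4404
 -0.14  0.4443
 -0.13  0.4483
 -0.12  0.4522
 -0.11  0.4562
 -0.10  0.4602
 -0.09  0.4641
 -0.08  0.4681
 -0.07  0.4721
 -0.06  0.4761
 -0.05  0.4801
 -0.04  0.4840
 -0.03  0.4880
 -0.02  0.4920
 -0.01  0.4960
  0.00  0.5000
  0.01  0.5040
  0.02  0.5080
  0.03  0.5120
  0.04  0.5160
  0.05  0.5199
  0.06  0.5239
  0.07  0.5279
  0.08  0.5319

σ√T = 0.31 × 0.7071 = 0.2192
ln(S/K) + (r + σ²/2)T = ln(362/370) + (0.014 + 0.31²/2)·0.5 = -0.0219 + 0.0310 = 0.0092
d₁ = 0.0092 / 0.2192 = 0.0418 ≈ 0.04
d₂ = d₁ − σ√T = 0.0418 − 0.2192 = -0.1774 ≈ -0.18
e^(−rT) = e^(−0.014·0.5) = 0.9930
N(d₁) = N(0.04) = 0.5160;  N(d₂) = N(-0.18) = 0.4286
C = 362·0.5160 − 370·0.9930·0.4286 = 186.7920 − 157.4719 = 29.3201

£29.32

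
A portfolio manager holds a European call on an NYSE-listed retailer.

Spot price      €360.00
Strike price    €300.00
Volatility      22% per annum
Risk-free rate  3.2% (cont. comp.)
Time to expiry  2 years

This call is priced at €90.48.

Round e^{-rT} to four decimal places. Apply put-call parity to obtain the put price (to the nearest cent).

e^(−rT) = e^(−0.032·2) = 0.9380
Put-call parity: C − P = S − K·e^(−rT) = 360 − 300·0.9380 = 360 − 281.4000 = 78.6000
P = C − (C − P) = 90.48 − (78.6000) = 11.8800

€11.88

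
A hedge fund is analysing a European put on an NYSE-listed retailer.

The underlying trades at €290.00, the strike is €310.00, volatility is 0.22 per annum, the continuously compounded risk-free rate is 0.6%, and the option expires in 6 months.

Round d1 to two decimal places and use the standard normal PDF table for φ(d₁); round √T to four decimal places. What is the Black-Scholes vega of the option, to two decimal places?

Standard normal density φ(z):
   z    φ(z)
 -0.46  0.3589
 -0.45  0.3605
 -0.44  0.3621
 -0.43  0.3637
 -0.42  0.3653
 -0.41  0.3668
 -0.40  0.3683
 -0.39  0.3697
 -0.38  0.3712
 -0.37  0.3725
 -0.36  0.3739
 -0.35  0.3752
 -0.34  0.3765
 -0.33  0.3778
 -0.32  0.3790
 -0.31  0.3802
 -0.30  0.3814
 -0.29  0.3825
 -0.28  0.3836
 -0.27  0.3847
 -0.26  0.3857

77.47

σ√T = 0.22·√0.5 = 0.1556
ln(S/K) + (r + σ²/2)T = ln(290/310) + (0.006 + 0.22²/2)·0.5 = -0.0667 + 0.0151 = -0.0516
d₁ = -0.0516 / 0.1556 = -0.3316 → -0.33
√T = √0.5 = 0.7071
φ(d₁) = φ(-0.33) = 0.3778
vega = S·φ(d₁)·√T = 290·0.3778·0.7071 = 77.4713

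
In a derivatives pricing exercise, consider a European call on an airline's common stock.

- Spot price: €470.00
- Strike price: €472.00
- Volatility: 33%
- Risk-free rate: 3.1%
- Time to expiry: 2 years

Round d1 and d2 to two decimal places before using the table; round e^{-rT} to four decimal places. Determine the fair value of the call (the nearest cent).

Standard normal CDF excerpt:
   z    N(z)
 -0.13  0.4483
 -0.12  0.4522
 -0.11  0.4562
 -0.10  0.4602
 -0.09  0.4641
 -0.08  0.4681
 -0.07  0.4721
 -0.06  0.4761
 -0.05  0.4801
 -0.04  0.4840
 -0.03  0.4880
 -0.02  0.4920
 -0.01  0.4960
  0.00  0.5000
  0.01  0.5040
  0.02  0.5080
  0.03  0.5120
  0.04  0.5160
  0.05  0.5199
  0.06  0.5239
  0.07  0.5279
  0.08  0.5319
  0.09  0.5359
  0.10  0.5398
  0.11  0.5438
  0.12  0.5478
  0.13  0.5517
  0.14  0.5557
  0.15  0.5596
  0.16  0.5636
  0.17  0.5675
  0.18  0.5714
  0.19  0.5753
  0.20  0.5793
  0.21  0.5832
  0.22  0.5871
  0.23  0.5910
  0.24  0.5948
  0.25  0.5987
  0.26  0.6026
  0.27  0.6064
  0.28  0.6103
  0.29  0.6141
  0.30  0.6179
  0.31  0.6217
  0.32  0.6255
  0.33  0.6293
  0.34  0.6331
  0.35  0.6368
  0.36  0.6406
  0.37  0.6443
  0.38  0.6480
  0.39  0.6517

€98.70

σ√T = 0.33 × 1.4142 = 0.4667
d₁ = [ln(470/472) + (0.031 + 0.33²/2)·2] / 0.4667 = [-0.0042 + 0.1709] / 0.4667 = 0.3571 → 0.36
d₂ = d₁ − σ√T = 0.3571 − 0.4667 = -0.1096 → -0.11
e^(−rT) = e^(−0.031·2) = 0.9399
N(d₁) = N(0.36) = 0.6406;  N(d₂) = N(-0.11) = 0.4562
C = 470·0.6406 − 472·0.9399·0.4562 = 301.0820 − 202.3853 = 98.6967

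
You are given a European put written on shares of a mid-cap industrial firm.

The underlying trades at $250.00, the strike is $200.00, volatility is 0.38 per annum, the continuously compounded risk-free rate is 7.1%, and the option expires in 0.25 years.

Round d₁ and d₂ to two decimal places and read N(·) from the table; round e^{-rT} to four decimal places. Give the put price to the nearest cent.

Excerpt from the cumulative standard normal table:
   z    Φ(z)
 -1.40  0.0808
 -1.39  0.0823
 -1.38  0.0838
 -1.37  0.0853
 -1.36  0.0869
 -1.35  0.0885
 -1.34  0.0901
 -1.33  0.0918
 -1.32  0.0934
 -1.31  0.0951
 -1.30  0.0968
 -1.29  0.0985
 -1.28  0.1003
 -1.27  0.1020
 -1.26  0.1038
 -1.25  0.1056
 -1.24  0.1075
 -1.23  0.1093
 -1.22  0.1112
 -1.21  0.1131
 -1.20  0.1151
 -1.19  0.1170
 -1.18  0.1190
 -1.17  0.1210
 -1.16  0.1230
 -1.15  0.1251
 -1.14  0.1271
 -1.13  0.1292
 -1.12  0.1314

σ√T = 0.38 × 0.5000 = 0.1900
d₁ = [ln(250/200) + (0.071 + 0.38²/2)·0.25] / 0.1900 = [0.2231 + 0.0358] / 0.1900 = 1.3629 which rounds to 1.36
d₂ = d₁ − σ√T = 1.3629 − 0.1900 = 1.1729 which rounds to 1.17
exp(−rT) = exp(−0.071·0.25) = 0.9824
N(−d₂) = N(-1.17) = 0.1210;  N(−d₁) = N(-1.36) = 0.0869
P = 200·0.9824·0.1210 − 250·0.0869 = 23.7741 − 21.7250 = 2.0491

$2.05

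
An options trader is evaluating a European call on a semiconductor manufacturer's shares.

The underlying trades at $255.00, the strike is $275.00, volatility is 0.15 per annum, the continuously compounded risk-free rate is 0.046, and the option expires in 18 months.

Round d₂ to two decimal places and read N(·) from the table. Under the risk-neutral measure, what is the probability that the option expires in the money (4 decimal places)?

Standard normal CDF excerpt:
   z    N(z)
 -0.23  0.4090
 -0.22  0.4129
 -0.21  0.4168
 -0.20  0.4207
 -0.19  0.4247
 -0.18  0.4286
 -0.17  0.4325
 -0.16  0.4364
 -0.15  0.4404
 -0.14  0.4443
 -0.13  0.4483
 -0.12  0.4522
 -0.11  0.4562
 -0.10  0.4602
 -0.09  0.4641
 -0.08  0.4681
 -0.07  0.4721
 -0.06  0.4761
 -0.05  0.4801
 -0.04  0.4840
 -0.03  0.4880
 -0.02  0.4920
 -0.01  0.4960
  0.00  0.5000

0.4483

T = 1.5;  σ√T = 0.1837
d₁ = [ln(255/275) + (0.046 + 0.15²/2)·1.5] / 0.1837 = [-0.0755 + 0.0859] / 0.1837 = 0.0564 → 0.06
d₂ = d₁ − σ√T = 0.0564 − 0.1837 = -0.1273 → -0.13
Pr(exercise) under Q = N(d₂) = 0.4483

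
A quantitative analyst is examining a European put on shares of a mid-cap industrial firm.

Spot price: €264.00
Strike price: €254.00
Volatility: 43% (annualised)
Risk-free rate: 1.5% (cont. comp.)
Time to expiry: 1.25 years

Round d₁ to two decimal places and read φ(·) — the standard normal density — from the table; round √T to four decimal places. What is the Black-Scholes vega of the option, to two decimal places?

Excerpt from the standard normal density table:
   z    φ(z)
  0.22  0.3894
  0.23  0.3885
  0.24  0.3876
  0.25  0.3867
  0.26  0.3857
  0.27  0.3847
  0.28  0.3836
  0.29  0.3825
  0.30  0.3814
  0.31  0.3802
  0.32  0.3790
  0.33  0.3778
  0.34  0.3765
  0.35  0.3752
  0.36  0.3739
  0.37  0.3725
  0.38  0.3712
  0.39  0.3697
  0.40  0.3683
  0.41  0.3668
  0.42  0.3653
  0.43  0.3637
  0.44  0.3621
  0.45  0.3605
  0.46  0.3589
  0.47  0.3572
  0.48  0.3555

σ√T = 0.43·√1.25 = 0.4808
d₁ = [ln(264/254) + (0.015 + 0.43²/2)·1.25] / 0.4808 = [0.0386 + 0.1343] / 0.4808 = 0.3597 which rounds to 0.36
√T = √1.25 = 1.1180
φ(d₁) = φ(0.36) = 0.3739
vega = S·φ(d₁)·√T = 264·0.3739·1.1180 = 110.3573
(The call has the same vega.)

110.36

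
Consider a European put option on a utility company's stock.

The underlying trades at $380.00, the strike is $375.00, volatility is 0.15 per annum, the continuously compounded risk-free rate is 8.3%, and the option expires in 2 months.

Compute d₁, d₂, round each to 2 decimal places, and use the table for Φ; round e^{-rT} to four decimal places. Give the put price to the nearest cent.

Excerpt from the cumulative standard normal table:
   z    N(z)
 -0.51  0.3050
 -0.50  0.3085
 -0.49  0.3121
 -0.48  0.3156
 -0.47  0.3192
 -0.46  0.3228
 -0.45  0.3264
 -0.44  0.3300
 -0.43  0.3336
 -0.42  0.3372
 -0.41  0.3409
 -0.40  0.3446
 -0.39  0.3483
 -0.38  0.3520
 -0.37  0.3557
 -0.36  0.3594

σ√T = 0.15 × 0.4082 = 0.0612
ln(S/K) + (r + σ²/2)T = ln(380/375) + (0.083 + 0.15²/2)·0.1667 = 0.0132 + 0.0157 = 0.0290
d₁ = 0.0290 / 0.0612 = 0.4728 which rounds to 0.47
d₂ = d₁ − σ√T = 0.4728 − 0.0612 = 0.4116 which rounds to 0.41
exp(−rT) = exp(−0.083·0.1667) = 0.9863
N(−d₂) = N(-0.41) = 0.3409;  N(−d₁) = N(-0.47) = 0.3192
P = 375·0.9863·0.3409 − 380·0.3192 = 126.0861 − 121.2960 = 4.7901

$4.79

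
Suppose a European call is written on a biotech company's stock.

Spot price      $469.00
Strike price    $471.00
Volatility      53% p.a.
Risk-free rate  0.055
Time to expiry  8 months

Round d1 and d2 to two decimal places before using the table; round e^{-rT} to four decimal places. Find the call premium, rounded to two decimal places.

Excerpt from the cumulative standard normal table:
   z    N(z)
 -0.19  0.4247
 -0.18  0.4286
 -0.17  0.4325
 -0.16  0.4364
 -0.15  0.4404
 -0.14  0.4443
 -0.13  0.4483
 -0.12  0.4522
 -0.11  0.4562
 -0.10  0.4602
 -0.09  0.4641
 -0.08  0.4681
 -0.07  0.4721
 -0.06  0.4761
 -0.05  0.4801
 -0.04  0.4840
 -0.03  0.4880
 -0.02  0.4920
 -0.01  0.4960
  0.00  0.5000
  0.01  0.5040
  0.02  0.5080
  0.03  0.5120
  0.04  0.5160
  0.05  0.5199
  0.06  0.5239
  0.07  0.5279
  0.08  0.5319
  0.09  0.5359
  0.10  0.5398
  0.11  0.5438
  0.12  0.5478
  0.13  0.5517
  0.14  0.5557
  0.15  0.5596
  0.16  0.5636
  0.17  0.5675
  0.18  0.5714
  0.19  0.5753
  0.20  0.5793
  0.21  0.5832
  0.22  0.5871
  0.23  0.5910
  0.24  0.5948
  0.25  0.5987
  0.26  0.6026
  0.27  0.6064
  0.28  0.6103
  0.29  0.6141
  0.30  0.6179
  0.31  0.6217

$86.28

σ√T = 0.53·√0.6667 = 0.4327
d₁ = [ln(469/471) + (0.055 + ½·0.53²)·0.6667] / (σ√T) = (-0.0043 + 0.1303) / 0.4327 = 0.2913 ≈ 0.29
d₂ = 0.2913 − 0.4327 = -0.1415 ≈ -0.14
exp(−rT) = exp(−0.055·0.6667) = 0.9640
C = 469·N(0.29) − 471·0.9640·N(-0.14) = 469·0.6141 − 471·0.9640·0.4443 = 288.0129 − 201.7317 = 86.2812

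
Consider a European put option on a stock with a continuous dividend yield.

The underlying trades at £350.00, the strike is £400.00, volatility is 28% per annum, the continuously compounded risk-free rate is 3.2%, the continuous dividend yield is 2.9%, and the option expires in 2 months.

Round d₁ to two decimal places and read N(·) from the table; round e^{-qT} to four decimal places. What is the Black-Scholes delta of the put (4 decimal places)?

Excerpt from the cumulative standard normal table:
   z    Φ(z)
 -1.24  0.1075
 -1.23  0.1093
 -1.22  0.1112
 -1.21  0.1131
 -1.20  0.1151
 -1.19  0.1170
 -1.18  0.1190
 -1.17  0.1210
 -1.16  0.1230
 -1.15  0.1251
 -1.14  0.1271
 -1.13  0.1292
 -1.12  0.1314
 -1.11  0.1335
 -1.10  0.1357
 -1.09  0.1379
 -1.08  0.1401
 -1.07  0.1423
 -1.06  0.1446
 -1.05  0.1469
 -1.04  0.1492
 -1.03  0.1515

T = 0.1667;  σ√T = 0.1143
ln(S/K) + (r − q + σ²/2)T = ln(350/400) + (0.032 − 0.029 + 0.28²/2)·0.1667 = -0.1335 + 0.0070 = -0.1265
d₁ = -0.1265 / 0.1143 = -1.1066 → -1.11
N(d₁) = N(-1.11) = 0.1335
Δ_put = e^(−qT)·(N(d₁) − 1) = 0.9952·(0.1335 − 1) = -0.8623

-0.8623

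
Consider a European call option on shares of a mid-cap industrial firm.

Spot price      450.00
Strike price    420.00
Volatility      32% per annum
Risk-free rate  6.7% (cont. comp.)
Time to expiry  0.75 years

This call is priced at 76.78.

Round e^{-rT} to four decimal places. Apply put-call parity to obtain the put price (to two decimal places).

e^(−rT) = e^(−0.067·0.75) = 0.9510
Put-call parity: C − P = S − K·e^(−rT) = 450 − 420·0.9510 = 450 − 399.4200 = 50.5800
P = C − (C − P) = 76.78 − (50.5800) = 26.2000

26.20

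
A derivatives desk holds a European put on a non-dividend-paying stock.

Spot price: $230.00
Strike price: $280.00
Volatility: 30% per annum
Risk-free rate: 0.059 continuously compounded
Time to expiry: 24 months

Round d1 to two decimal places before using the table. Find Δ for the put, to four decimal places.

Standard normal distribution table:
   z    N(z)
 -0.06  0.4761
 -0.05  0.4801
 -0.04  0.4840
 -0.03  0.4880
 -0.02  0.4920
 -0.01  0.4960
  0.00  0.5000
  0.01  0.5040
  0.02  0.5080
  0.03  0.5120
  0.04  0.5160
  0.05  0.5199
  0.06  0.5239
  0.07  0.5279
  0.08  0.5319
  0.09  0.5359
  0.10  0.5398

-0.4880

T = 2;  σ√T = 0.4243
ln(S/K) + (r + σ²/2)T = ln(230/280) + (0.059 + 0.3²/2)·2 = -0.1967 + 0.2080 = 0.0113
d₁ = 0.0113 / 0.4243 = 0.0266 ≈ 0.03
N(d₁) = N(0.03) = 0.5120
Δ_put = N(d₁) − 1 = 0.5120 − 1 = -0.4880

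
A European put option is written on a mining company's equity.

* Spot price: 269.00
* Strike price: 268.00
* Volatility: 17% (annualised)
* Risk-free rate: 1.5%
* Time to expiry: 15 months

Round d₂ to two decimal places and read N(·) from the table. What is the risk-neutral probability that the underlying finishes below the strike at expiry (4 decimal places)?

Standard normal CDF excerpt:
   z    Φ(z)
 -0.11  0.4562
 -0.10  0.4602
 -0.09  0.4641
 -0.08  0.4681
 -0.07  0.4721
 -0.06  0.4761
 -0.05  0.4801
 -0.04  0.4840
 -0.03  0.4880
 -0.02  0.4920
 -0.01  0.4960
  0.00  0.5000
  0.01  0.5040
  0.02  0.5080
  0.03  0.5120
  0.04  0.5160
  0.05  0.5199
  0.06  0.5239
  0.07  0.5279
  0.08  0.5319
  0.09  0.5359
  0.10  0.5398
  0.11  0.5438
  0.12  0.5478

0.4920

σ√T = 0.17 × 1.1180 = 0.1901
d₁ = [ln(269/268) + (0.015 + ½·0.17²)·1.25] / (σ√T) = (0.0037 + 0.0368) / 0.1901 = 0.2133 which rounds to 0.21
d₂ = 0.2133 − 0.1901 = 0.0232 which rounds to 0.02
Pr(exercise) under Q = N(−d₂) = N(-0.02) = 0.4920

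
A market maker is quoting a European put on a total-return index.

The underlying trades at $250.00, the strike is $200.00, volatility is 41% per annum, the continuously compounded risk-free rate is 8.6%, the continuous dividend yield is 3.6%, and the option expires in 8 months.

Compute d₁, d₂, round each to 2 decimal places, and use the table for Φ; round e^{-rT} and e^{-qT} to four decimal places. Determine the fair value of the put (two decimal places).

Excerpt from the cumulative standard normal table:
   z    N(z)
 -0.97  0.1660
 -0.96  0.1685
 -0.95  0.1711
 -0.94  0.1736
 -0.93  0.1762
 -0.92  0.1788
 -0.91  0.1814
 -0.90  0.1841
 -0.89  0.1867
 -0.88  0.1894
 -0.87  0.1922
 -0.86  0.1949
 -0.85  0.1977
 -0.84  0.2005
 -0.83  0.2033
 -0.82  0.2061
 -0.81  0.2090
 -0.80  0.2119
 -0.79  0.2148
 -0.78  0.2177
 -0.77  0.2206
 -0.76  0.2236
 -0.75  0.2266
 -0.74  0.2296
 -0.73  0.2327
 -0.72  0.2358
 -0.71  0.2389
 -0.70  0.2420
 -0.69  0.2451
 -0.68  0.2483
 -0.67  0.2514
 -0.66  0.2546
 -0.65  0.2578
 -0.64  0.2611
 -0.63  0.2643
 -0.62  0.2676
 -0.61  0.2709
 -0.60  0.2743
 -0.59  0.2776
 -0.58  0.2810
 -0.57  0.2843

$8.80

σ√T = 0.41·√0.6667 = 0.3348
d₁ = [ln(250/200) + (0.086 − 0.036 + 0.41²/2)·0.6667] / 0.3348 = [0.2231 + 0.0894] / 0.3348 = 0.9335 ⇒ 0.93
d₂ = d₁ − σ√T = 0.9335 − 0.3348 = 0.5988 ⇒ 0.60
exp(−qT) = exp(−0.036·0.6667) = 0.9763;  exp(−rT) = exp(−0.086·0.6667) = 0.9443
P = 200·0.9443·N(-0.60) − 250·0.9763·N(-0.93) = 200·0.9443·0.2743 − 250·0.9763·0.1762 = 51.8043 − 43.0060 = 8.7983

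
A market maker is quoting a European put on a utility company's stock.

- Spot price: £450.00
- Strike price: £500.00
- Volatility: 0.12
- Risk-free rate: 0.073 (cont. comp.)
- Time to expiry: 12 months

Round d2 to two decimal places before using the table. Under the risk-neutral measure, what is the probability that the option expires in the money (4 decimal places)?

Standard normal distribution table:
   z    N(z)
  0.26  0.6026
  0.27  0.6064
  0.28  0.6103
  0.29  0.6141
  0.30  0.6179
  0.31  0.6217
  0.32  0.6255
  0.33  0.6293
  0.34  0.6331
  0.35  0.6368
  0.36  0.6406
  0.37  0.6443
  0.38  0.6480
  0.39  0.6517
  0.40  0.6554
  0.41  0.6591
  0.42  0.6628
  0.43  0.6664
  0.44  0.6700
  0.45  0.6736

0.6293

σ√T = 0.12 × 1.0000 = 0.1200
d₁ = [ln(450/500) + (0.073 + 0.12²/2)·1] / 0.1200 = [-0.1054 + 0.0802] / 0.1200 = -0.2097 → -0.21
d₂ = d₁ − σ√T = -0.2097 − 0.1200 = -0.3297 → -0.33
Pr(exercise) under Q = N(−d₂) = N(0.33) = 0.6293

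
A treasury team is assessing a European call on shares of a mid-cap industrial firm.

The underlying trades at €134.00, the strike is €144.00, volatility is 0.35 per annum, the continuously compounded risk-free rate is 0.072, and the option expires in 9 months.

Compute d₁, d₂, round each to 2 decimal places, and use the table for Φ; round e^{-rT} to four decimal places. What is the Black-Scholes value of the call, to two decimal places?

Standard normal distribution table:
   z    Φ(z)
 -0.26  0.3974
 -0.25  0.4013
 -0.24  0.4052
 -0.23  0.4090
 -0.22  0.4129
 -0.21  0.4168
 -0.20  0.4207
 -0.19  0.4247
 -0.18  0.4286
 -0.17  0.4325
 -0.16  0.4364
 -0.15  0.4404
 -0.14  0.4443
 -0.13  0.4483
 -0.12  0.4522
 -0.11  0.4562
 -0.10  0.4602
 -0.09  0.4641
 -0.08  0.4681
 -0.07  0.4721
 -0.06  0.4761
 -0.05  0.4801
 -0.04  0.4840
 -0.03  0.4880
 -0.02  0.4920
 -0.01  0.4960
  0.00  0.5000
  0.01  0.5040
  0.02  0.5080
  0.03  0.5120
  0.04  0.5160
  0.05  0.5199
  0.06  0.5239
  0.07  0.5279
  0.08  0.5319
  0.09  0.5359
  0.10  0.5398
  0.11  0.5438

σ√T = 0.35·√0.75 = 0.3031
d₁ = [ln(134/144) + (0.072 + 0.35²/2)·0.75] / 0.3031 = [-0.0720 + 0.0999] / 0.3031 = 0.0923 ≈ 0.09
d₂ = d₁ − σ√T = 0.0923 − 0.3031 = -0.2109 ≈ -0.21
e^(−rT) = e^(−0.072·0.75) = 0.9474
C = 134·N(0.09) − 144·0.9474·N(-0.21) = 134·0.5359 − 144·0.9474·0.4168 = 71.8106 − 56.8622 = 14.9484

€14.95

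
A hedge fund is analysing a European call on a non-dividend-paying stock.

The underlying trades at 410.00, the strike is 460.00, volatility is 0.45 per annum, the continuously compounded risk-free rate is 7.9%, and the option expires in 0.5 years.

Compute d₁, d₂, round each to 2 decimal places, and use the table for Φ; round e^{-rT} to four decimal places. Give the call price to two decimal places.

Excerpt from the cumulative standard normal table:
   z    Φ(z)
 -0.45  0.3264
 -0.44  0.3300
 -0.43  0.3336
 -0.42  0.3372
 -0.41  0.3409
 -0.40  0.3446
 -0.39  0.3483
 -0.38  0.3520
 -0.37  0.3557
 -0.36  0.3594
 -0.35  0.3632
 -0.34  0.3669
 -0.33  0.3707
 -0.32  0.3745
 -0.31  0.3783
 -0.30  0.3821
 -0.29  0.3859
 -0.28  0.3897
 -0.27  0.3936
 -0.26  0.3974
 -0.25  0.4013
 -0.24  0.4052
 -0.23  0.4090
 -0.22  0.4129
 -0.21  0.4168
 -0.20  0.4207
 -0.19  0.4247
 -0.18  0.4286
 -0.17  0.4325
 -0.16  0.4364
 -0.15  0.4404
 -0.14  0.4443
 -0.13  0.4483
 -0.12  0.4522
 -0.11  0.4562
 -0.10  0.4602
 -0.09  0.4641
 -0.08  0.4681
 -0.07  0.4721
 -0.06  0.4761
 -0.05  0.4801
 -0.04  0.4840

39.54

σ√T = 0.45 × 0.7071 = 0.3182
d₁ = [ln(410/460) + (0.079 + 0.45²/2)·0.5] / 0.3182 = [-0.1151 + 0.0901] / 0.3182 = -0.0784 → -0.08
d₂ = d₁ − σ√T = -0.0784 − 0.3182 = -0.3966 → -0.40
e^(−rT) = e^(−0.079·0.5) = 0.9613
N(d₁) = N(-0.08) = 0.4681;  N(d₂) = N(-0.40) = 0.3446
C = 410·0.4681 − 460·0.9613·0.3446 = 191.9210 − 152.3814 = 39.5396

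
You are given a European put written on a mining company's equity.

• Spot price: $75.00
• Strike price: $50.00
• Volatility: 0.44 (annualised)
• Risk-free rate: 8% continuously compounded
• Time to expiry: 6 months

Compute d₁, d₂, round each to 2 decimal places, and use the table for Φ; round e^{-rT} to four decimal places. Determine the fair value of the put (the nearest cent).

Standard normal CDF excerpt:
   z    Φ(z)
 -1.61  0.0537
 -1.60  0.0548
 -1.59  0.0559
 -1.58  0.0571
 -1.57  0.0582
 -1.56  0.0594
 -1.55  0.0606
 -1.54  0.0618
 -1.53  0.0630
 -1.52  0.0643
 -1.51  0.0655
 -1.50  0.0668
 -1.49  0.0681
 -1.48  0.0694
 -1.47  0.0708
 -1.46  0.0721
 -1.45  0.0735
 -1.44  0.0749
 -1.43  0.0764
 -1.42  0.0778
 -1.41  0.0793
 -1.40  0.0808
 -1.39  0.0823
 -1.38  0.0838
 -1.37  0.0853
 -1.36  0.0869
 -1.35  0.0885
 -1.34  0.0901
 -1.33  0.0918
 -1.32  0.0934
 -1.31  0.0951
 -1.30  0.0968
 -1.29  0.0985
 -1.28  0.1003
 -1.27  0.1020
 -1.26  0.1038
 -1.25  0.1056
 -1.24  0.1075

σ√T = 0.44 × 0.7071 = 0.3111
d₁ = [ln(75/50) + (0.08 + 0.44²/2)·0.5] / 0.3111 = [0.4055 + 0.0884] / 0.3111 = 1.5873 → 1.59
d₂ = d₁ − σ√T = 1.5873 − 0.3111 = 1.2762 → 1.28
e^(−rT) = e^(−0.08·0.5) = 0.9608
N(−d₂) = N(-1.28) = 0.1003;  N(−d₁) = N(-1.59) = 0.0559
P = 50·0.9608·0.1003 − 75·0.0559 = 4.8184 − 4.1925 = 0.6259

$0.63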